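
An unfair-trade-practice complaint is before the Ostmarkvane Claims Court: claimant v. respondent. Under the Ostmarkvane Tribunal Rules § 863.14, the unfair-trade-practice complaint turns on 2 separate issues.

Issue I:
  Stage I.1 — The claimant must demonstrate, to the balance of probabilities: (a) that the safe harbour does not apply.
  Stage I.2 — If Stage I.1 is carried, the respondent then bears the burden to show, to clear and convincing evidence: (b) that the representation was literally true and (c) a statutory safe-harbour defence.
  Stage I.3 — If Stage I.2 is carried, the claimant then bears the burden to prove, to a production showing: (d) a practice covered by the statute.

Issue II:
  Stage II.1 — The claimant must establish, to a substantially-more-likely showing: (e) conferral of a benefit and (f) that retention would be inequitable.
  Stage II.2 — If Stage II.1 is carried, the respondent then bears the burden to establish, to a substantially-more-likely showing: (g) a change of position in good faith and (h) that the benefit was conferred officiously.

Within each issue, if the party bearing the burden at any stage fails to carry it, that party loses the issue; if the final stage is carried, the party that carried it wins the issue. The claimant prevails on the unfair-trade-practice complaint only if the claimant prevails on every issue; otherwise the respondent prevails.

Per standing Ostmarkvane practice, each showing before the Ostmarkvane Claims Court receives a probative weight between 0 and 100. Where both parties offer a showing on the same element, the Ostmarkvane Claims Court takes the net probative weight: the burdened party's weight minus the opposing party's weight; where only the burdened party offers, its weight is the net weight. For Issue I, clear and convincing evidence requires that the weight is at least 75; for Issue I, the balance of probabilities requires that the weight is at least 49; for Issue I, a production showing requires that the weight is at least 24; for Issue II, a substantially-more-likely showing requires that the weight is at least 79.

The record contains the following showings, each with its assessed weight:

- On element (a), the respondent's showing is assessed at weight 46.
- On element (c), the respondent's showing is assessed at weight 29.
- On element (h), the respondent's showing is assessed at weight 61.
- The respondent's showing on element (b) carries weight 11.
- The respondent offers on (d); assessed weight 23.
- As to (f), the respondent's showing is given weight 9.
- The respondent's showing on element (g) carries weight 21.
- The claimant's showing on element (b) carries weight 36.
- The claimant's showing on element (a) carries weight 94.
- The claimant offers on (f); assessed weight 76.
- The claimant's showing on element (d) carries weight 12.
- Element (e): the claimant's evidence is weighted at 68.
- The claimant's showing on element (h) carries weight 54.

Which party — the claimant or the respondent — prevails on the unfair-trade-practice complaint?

respondent

— Issue I —
Stage I.1 — burden on claimant; standard: the balance of probabilities (weight is at least 49).
    (a): 94 − 46 = 48 < 49 [not met]
  Stage I.1 not carried; the claimant fails its burden.
The analysis ends at Stage I.1; the respondent prevails on this issue.
— Issue II —
Stage II.1 — burden on claimant; standard: a substantially-more-likely showing (weight is at least 79).
    (e): 68 < 79 [not met]
    (f): 76 − 9 = 67 < 79 [not met]
  Stage II.1 not carried; the claimant fails its burden.
The respondent prevails on this issue.
Per-issue: Issue I → respondent; Issue II → respondent. The claimant must prevail on every issue; overall, the respondent prevails.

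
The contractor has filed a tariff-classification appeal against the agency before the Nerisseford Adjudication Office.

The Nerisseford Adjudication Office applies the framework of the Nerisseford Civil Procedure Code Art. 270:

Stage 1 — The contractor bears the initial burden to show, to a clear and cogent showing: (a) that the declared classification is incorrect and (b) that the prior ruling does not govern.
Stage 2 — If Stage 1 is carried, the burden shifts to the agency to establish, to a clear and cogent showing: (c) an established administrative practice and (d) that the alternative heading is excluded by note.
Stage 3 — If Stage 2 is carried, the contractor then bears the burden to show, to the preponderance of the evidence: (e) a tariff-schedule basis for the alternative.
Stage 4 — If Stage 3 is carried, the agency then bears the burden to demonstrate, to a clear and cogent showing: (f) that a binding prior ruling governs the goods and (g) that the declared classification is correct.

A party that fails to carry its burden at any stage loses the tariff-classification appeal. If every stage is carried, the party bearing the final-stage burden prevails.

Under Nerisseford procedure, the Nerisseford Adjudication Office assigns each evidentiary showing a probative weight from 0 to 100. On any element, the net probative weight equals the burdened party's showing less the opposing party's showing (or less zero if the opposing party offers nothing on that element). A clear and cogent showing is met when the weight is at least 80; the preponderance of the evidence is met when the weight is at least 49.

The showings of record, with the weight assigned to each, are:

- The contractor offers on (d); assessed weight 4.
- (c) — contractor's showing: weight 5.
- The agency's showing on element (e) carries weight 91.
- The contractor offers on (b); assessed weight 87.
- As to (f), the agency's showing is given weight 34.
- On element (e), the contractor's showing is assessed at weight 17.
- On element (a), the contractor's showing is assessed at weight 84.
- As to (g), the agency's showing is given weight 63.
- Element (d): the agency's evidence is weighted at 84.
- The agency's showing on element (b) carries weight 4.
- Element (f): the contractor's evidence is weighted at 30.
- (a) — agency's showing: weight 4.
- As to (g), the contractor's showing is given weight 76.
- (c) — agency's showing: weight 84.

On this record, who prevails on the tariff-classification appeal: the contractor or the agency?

Stage 1 (contractor, a clear and cogent showing, weight is at least 80): (a) net 84−4=80 ≥ 80 — meets; (b) net 87−4=83 ≥ 80 — meets.
  Stage 1 is satisfied; the onus moves to the agency.
Stage 2 (agency, a clear and cogent showing, weight is at least 80): (c) net 84−5=79 < 80 — fails; (d) net 84−4=80 ≥ 80 — meets.
  Stage 2 not carried; the agency fails its burden.
The contractor prevails.

contractor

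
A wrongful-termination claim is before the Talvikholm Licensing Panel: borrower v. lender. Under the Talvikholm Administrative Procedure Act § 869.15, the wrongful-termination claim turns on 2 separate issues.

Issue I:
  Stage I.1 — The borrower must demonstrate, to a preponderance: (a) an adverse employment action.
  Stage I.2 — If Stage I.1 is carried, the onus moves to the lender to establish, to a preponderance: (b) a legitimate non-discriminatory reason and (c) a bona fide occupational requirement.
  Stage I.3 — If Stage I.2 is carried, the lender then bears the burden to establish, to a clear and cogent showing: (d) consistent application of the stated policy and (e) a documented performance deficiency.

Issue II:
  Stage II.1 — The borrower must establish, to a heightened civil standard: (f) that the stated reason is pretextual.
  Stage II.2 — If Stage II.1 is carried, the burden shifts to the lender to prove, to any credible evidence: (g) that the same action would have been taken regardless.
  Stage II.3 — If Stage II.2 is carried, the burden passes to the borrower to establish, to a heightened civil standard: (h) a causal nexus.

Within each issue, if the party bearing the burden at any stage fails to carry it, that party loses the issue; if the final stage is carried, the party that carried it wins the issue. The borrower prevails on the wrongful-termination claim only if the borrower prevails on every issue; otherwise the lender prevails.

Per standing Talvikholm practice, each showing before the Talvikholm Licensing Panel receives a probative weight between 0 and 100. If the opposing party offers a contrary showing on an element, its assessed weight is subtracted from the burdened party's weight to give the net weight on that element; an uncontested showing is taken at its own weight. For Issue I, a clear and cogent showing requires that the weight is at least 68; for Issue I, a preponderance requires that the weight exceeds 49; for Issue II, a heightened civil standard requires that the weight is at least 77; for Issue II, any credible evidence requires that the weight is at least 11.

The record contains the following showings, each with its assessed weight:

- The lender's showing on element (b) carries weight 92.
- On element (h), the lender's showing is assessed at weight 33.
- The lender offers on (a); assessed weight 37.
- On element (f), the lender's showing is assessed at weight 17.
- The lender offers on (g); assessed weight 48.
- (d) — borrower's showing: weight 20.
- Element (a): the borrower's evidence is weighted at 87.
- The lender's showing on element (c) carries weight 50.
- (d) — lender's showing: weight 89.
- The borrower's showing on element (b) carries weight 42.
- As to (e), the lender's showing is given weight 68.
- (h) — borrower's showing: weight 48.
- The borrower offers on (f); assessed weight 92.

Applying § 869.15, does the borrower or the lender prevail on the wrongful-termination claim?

— Issue I —
Stage I.1 (borrower, a preponderance, weight exceeds 49): (a) net 87−37=50 > 49 — meets.
  The borrower carries Stage I.1; the lender now bears the burden.
Stage I.2 (lender, a preponderance, weight exceeds 49): (b) net 92−42=50 > 49 — meets; (c) 50 > 49 — meets.
  All elements met. The lender retains the burden for Stage I.3.
Stage I.3 (lender, a clear and cogent showing, weight is at least 68): (d) net 89−20=69 ≥ 68 — meets; (e) 68 ≥ 68 — meets.
  Stage I.3 carried; the final stage is satisfied.
With every stage satisfied, the lender prevails on this issue.
— Issue II —
Stage II.1 — burden on borrower; standard: a heightened civil standard (weight is at least 77).
    (f): 92 − 17 = 75 < 77 [not met]
  Stage II.1 not carried; the borrower fails its burden.
So the lender prevails on this issue.
Per-issue: Issue I → lender; Issue II → lender. The borrower must prevail on every issue; overall, the lender prevails.

lender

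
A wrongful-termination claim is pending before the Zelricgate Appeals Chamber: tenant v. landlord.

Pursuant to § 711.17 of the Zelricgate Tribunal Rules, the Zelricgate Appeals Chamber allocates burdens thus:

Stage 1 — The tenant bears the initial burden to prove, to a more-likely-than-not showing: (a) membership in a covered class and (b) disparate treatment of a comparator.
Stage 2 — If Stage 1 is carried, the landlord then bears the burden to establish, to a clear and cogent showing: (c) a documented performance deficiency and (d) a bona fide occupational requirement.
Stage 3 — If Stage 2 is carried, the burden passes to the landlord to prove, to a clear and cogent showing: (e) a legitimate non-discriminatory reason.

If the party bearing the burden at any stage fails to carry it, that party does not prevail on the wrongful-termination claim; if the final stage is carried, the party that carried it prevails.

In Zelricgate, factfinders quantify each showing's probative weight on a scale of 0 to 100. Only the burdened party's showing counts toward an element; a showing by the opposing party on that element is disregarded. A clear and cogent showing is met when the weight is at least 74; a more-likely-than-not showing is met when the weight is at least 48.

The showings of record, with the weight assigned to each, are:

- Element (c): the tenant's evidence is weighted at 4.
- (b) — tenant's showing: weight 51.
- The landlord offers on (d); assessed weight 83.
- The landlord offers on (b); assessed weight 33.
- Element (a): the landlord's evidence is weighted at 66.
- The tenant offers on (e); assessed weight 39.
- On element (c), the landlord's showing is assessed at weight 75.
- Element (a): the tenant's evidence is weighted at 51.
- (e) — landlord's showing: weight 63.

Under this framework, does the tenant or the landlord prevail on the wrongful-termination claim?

At Stage 1 the tenant must meet a more-likely-than-not showing (weight is at least 48): on (a) the weight is 51 (the landlord's 66 is given no effect), ≥ 48, so (a) meets the standard; on (b) the weight is 51 (the landlord's 33 is given no effect), ≥ 48, so (b) meets the standard.
  All elements met. The burden passes to the landlord.
At Stage 2 the landlord must meet a clear and cogent showing (weight is at least 74): on (c) the weight is 75 (the tenant's 4 is given no effect), ≥ 74, so (c) meets the standard; on (d) the weight is 83, ≥ 74, so (d) meets the standard.
  Stage 2 is satisfied; the landlord continues to bear the burden.
At Stage 3 the landlord must meet a clear and cogent showing (weight is at least 74): on (e) the weight is 63 (the tenant's 39 is given no effect), which does not reach 74, so (e) does not meet the standard.
  The landlord does not carry Stage 3.
The analysis ends at Stage 3; the tenant prevails.

tenant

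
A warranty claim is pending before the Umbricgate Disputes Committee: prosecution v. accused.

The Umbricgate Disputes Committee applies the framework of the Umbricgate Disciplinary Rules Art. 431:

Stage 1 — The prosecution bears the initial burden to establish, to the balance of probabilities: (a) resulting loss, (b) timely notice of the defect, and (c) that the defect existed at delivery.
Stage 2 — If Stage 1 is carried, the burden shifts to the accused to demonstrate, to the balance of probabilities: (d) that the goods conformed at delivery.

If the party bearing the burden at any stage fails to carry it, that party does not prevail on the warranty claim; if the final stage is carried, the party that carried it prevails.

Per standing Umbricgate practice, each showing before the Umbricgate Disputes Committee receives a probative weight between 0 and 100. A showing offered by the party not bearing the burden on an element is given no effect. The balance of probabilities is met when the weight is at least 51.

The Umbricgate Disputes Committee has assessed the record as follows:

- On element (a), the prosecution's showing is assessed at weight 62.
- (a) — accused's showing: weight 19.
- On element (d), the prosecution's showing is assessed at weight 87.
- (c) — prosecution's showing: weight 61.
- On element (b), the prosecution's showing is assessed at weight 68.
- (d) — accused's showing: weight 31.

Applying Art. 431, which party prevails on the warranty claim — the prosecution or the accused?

prosecution

At Stage 1 the prosecution must meet the balance of probabilities (weight is at least 51): on (a) the weight is 62 (the accused's 19 is given no effect), which does reach 51, so (a) meets the standard; on (b) the weight is 68, ≥ 51, so (b) meets the standard; on (c) the weight is 61, ≥ 51, so (c) meets the standard.
  Stage 1 carried; the burden shifts to the accused.
At Stage 2 the accused must meet the balance of probabilities (weight is at least 51): on (d) the weight is 31 (the prosecution's 87 is given no effect), < 51, so (d) does not meet the standard.
  The accused does not carry Stage 2.
So the prosecution prevails.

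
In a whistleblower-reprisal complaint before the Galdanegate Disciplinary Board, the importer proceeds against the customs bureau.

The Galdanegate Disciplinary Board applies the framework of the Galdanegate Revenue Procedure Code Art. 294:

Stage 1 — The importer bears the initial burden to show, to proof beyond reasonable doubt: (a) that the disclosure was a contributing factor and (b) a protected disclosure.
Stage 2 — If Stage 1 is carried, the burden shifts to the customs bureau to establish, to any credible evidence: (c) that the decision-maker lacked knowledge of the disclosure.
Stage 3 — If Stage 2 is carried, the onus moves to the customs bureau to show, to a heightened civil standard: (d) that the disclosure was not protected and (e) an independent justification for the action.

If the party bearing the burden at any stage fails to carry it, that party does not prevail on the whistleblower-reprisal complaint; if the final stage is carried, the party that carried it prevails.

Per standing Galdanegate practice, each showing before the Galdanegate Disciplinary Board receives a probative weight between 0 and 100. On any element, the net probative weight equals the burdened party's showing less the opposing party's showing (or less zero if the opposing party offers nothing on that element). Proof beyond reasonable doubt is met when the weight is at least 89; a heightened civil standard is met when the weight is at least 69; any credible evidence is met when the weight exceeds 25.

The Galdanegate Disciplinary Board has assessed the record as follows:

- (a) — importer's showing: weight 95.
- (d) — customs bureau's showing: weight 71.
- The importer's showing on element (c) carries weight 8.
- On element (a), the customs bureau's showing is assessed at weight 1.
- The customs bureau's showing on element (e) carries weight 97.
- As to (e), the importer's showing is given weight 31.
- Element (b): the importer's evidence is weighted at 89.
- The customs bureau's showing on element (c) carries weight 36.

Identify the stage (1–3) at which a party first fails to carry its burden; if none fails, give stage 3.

stage 3

At Stage 1 the importer must meet proof beyond reasonable doubt (weight is at least 89): on (a) the weight is 95 less the opposing 1 gives net 94, which does reach 89, so (a) meets the standard; on (b) the weight is 89, which does reach 89, so (b) meets the standard.
  Stage 1 is satisfied; the onus moves to the customs bureau.
At Stage 2 the customs bureau must meet any credible evidence (weight exceeds 25): on (c) the weight is 36 less the opposing 8 gives net 28, which does exceed 25, so (c) meets the standard.
  All elements met. The customs bureau retains the burden for Stage 3.
At Stage 3 the customs bureau must meet a heightened civil standard (weight is at least 69): on (d) the weight is 71, which does reach 69, so (d) meets the standard; on (e) the weight is 97 less the opposing 31 gives net 66, < 69, so (e) does not meet the standard.
  Not every element is met, so the customs bureau fails to carry Stage 3.
The analysis ends at Stage 3; the importer prevails.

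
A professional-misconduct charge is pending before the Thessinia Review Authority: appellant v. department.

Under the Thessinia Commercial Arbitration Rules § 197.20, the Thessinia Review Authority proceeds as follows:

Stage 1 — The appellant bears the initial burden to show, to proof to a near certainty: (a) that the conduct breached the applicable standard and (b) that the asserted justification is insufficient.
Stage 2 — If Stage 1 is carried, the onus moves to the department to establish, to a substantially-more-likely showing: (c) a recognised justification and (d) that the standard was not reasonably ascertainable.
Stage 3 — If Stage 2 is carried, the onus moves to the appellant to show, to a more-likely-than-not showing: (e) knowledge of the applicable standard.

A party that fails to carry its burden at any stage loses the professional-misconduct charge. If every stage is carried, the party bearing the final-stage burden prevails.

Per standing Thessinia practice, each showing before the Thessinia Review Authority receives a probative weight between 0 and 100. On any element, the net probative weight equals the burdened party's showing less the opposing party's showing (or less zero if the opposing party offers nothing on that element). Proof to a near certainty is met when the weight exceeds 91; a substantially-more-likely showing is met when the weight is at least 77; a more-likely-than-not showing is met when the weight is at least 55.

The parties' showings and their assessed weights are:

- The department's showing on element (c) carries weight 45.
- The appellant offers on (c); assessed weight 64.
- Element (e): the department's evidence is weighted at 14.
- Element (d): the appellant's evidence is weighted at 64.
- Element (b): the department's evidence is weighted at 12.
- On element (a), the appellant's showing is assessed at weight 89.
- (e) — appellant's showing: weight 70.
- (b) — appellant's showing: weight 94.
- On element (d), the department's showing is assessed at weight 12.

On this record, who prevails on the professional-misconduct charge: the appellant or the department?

department

At Stage 1 the appellant must meet proof to a near certainty (weight exceeds 91): on (a) the weight is 89, ≤ 91, so (a) does not meet the standard; on (b) the weight is 94 less the opposing 12 gives net 82, which does not exceed 91, so (b) does not meet the standard.
  Stage 1 not carried; the appellant fails its burden.
The analysis ends at Stage 1; the department prevails.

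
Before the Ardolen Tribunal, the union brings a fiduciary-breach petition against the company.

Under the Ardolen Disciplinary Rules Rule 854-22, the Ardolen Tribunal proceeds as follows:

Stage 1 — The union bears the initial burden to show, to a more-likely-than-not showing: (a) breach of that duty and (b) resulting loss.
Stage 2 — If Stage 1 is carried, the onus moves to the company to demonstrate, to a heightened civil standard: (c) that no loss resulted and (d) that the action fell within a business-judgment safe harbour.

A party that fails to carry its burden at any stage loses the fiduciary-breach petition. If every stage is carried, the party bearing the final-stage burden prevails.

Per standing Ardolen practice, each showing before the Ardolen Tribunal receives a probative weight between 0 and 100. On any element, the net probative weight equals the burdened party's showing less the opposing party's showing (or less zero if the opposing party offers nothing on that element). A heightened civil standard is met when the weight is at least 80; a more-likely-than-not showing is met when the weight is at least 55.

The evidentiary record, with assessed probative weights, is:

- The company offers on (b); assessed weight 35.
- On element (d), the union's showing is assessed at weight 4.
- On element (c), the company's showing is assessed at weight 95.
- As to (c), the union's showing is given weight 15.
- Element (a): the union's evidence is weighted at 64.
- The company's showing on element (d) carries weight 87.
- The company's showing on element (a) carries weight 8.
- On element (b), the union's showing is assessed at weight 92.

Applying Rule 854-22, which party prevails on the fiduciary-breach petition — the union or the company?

company

Stage 1 — burden on union; standard: a more-likely-than-not showing (weight is at least 55).
    (a): 64 − 8 = 56 ≥ 55 [met]
    (b): 92 − 35 = 57 ≥ 55 [met]
  The union carries Stage 1; the company now bears the burden.
Stage 2 — burden on company; standard: a heightened civil standard (weight is at least 80).
    (c): 95 − 15 = 80 ≥ 80 [met]
    (d): 87 − 4 = 83 ≥ 80 [met]
  All elements met at the final stage.
With every stage satisfied, the company prevails.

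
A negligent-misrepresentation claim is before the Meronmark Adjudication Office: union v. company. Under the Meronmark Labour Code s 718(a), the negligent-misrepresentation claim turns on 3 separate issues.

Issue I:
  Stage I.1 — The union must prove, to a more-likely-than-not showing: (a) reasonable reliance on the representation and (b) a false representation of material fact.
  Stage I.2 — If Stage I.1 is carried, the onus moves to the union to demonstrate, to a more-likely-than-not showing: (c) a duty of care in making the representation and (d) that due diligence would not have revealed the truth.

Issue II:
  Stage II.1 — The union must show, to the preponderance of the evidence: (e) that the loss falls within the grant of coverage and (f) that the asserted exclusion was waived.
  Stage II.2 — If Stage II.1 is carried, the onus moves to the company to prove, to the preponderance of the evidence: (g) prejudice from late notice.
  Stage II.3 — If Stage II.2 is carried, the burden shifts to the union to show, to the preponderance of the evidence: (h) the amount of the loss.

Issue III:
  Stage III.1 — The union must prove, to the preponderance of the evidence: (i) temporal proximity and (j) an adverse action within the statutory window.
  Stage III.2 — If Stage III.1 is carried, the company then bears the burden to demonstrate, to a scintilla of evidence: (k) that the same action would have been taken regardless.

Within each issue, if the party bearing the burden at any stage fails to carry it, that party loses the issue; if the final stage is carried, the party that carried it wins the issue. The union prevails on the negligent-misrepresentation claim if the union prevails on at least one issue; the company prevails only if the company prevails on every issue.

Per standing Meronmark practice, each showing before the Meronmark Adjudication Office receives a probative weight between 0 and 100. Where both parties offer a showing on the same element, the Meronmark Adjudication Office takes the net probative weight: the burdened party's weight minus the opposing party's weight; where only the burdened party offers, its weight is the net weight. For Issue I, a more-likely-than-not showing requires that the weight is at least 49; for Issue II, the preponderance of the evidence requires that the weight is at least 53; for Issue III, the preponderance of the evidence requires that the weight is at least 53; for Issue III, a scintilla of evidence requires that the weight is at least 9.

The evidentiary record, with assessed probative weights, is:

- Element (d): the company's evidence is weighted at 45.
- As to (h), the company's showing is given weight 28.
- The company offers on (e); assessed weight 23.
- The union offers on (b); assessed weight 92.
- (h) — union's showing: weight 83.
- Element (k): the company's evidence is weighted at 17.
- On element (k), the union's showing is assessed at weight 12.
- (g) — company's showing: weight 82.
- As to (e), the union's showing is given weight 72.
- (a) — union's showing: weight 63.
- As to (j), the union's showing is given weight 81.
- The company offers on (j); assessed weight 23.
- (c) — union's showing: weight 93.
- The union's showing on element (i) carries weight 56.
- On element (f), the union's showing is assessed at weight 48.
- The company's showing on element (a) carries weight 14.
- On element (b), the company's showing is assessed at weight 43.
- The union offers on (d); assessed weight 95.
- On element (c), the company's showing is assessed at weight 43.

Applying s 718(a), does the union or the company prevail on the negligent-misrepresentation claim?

— Issue I —
Stage I.1 — burden on union; standard: a more-likely-than-not showing (weight is at least 49).
    (a): 63 − 14 = 49 ≥ 49 [met]
    (b): 92 − 43 = 49 ≥ 49 [met]
  Stage I.1 carried; the burden remains with the union.
Stage I.2 — burden on union; standard: a more-likely-than-not showing (weight is at least 49).
    (c): 93 − 43 = 50 ≥ 49 [met]
    (d): 95 − 45 = 50 ≥ 49 [met]
  The union carries the last stage.
With every stage satisfied, the union prevails on this issue.
— Issue II —
Stage II.1 (union, the preponderance of the evidence, weight is at least 53): (e) net 72−23=49 < 53 — fails; (f) 48 < 53 — fails.
  Not every element is met, so the union fails to carry Stage II.1.
So the company prevails on this issue.
— Issue III —
At Stage III.1 the union must meet the preponderance of the evidence (weight is at least 53): on (i) the weight is 56, ≥ 53, so (i) meets the standard; on (j) the weight is 81 less the opposing 23 gives net 58, which does reach 53, so (j) meets the standard.
  Stage III.1 carried; the burden shifts to the company.
At Stage III.2 the company must meet a scintilla of evidence (weight is at least 9): on (k) the weight is 17 less the opposing 12 gives net 5, < 9, so (k) does not meet the standard.
  The company does not carry Stage III.2.
So the union prevails on this issue.
Per-issue: Issue I → union; Issue II → company; Issue III → union. The union must prevail on at least one issue; overall, the union prevails.

union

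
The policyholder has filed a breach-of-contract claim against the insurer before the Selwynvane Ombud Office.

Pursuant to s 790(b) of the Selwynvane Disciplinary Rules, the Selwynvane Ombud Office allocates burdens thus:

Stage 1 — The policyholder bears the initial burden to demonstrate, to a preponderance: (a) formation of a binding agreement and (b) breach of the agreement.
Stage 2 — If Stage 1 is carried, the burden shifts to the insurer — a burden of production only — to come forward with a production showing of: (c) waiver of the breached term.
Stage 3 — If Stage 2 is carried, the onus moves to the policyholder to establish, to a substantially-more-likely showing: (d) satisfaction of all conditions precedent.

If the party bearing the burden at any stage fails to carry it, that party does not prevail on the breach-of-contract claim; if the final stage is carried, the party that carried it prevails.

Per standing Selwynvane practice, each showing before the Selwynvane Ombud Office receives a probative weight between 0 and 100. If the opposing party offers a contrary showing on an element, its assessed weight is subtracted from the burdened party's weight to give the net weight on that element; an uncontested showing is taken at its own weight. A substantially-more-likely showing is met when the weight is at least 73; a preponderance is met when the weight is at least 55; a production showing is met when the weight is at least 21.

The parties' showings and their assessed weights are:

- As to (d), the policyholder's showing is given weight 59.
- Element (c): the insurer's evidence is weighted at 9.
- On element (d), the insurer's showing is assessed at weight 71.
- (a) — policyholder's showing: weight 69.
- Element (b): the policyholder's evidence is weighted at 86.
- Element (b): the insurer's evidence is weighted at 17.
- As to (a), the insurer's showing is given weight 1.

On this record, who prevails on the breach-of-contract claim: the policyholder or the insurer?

At Stage 1 the policyholder must meet a preponderance (weight is at least 55): on (a) the weight is 69 less the opposing 1 gives net 68, ≥ 55, so (a) meets the standard; on (b) the weight is 86 less the opposing 17 gives net 69, which does reach 55, so (b) meets the standard.
  Stage 1 carried; the burden shifts to the insurer.
At Stage 2 the insurer must meet a production showing (weight is at least 21): on (c) the weight is 9, which does not reach 21, so (c) does not meet the standard.
  Stage 2 not carried; the insurer fails its burden.
So the policyholder prevails.

policyholder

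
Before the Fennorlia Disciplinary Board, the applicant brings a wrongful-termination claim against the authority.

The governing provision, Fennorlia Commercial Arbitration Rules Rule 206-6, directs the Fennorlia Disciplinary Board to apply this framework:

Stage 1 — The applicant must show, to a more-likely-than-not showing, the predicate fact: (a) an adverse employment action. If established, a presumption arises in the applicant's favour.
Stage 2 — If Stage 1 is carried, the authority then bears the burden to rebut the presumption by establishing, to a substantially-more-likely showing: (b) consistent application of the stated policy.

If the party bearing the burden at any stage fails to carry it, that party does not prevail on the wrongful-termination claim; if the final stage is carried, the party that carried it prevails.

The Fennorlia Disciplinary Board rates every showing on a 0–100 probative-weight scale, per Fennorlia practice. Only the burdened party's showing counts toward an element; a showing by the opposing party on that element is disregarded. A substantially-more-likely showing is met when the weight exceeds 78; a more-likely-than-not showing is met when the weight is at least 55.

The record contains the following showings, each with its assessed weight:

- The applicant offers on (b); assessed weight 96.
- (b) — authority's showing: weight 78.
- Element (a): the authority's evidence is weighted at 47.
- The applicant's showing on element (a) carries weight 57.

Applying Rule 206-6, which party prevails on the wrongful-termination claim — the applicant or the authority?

Stage 1 (applicant, a more-likely-than-not showing, weight is at least 55): (a) 57 (authority's 47 disregarded) ≥ 55 — meets.
  The applicant carries Stage 1; the authority now bears the burden.
Stage 2 (authority, a substantially-more-likely showing, weight exceeds 78): (b) 78 (applicant's 96 disregarded) ≤ 78 — fails.
  Stage 2 not carried; the authority fails its burden.
The analysis ends at Stage 2; the applicant prevails.

applicant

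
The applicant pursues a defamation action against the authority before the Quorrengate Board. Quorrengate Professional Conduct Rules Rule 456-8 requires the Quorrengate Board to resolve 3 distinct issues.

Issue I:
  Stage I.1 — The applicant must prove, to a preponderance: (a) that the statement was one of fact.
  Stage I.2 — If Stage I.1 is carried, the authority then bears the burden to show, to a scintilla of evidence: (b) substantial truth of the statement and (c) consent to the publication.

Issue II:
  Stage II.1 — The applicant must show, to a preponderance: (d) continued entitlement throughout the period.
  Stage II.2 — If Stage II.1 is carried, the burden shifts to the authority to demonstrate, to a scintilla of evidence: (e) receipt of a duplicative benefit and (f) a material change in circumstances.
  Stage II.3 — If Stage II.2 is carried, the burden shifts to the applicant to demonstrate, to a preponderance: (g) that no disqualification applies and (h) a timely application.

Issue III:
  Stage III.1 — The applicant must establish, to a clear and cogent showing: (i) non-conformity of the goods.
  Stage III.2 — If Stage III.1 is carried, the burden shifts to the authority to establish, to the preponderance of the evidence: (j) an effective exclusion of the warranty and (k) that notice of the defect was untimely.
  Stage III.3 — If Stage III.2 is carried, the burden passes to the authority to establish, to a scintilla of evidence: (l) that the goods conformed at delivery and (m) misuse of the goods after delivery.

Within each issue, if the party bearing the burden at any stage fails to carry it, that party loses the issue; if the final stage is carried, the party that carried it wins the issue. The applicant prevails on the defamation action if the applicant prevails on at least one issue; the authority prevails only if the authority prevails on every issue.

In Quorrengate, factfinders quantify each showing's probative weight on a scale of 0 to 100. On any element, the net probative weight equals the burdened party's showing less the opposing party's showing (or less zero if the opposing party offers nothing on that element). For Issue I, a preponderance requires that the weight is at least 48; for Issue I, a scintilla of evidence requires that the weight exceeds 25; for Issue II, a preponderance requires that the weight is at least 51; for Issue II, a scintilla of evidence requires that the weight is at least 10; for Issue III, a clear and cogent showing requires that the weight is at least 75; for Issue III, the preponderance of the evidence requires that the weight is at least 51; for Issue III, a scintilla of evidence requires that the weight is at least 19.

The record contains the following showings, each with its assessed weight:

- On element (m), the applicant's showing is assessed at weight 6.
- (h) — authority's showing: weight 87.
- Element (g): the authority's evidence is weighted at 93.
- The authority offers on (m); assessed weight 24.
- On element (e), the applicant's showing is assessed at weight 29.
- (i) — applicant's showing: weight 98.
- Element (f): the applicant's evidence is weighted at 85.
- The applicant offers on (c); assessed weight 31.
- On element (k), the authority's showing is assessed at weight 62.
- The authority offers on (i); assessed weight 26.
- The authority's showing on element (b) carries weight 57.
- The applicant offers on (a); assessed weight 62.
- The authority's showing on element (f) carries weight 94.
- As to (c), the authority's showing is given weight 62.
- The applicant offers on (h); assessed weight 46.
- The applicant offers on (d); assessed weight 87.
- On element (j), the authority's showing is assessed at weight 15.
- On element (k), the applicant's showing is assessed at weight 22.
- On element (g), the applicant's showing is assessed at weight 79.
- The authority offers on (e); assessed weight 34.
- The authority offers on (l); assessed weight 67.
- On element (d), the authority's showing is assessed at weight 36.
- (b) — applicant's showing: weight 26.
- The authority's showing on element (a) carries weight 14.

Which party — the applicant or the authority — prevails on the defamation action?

— Issue I —
Stage I.1 — burden on applicant; standard: a preponderance (weight is at least 48).
    (a): 62 − 14 = 48 ≥ 48 [met]
  Stage I.1 is satisfied; the onus moves to the authority.
Stage I.2 — burden on authority; standard: a scintilla of evidence (weight exceeds 25).
    (b): 57 − 26 = 31 > 25 [met]
    (c): 62 − 31 = 31 > 25 [met]
  Stage I.2 carried; the final stage is satisfied.
With every stage satisfied, the authority prevails on this issue.
— Issue II —
Stage II.1 — burden on applicant; standard: a preponderance (weight is at least 51).
    (d): 87 − 36 = 51 ≥ 51 [met]
  Stage II.1 is satisfied; the onus moves to the authority.
Stage II.2 — burden on authority; standard: a scintilla of evidence (weight is at least 10).
    (e): 34 − 29 = 5 < 10 [not met]
    (f): 94 − 85 = 9 < 10 [not met]
  Not every element is met, so the authority fails to carry Stage II.2.
The analysis ends at Stage II.2; the applicant prevails on this issue.
— Issue III —
Stage III.1 (applicant, a clear and cogent showing, weight is at least 75): (i) net 98−26=72 < 75 — fails.
  Stage III.1 not carried; the applicant fails its burden.
The authority prevails on this issue.
Per-issue: Issue I → authority; Issue II → applicant; Issue III → authority. The applicant must prevail on at least one issue; overall, the applicant prevails.

applicant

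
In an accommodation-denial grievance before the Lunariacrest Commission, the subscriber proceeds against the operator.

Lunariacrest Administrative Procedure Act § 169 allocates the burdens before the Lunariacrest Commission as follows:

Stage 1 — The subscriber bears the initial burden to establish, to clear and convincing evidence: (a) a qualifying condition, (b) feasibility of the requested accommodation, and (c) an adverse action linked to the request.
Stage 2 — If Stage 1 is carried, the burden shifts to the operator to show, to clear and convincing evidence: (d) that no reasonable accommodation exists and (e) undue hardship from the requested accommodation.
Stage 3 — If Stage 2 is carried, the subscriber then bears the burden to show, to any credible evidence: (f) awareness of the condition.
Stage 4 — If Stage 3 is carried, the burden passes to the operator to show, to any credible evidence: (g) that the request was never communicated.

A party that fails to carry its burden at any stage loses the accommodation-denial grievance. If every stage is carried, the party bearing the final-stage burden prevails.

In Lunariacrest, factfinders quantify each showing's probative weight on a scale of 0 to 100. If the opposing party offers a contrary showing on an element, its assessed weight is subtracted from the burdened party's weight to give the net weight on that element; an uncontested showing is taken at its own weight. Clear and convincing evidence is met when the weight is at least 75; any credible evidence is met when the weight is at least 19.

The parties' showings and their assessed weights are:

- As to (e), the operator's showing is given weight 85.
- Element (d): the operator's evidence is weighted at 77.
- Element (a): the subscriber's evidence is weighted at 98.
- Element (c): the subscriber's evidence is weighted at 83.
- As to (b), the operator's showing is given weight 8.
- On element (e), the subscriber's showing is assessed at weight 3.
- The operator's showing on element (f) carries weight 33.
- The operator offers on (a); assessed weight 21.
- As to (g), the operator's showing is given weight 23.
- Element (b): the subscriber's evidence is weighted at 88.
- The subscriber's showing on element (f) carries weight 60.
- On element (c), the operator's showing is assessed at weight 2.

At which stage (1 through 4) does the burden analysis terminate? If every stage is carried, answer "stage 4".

stage 4

Stage 1 — burden on subscriber; standard: clear and convincing evidence (weight is at least 75).
    (a): 98 − 21 = 77 ≥ 75 [met]
    (b): 88 − 8 = 80 ≥ 75 [met]
    (c): 83 − 2 = 81 ≥ 75 [met]
  Stage 1 is satisfied; the onus moves to the operator.
Stage 2 — burden on operator; standard: clear and convincing evidence (weight is at least 75).
    (d): 77 ≥ 75 [met]
    (e): 85 − 3 = 82 ≥ 75 [met]
  Stage 2 carried; the burden shifts to the subscriber.
Stage 3 — burden on subscriber; standard: any credible evidence (weight is at least 19).
    (f): 60 − 33 = 27 ≥ 19 [met]
  The subscriber carries Stage 3; the operator now bears the burden.
Stage 4 — burden on operator; standard: any credible evidence (weight is at least 19).
    (g): 23 ≥ 19 [met]
  The operator carries the last stage.
Every stage carried; the operator prevails.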